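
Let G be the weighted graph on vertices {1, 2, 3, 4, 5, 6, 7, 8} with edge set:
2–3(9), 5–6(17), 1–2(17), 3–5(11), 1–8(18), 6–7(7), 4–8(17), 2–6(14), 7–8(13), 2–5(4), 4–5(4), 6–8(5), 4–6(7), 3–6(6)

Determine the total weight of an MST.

50

Kruskal: consider edges lightest-first.
2–5 (4): add — endpoints in different components.
4–5 (4): add — endpoints in different components.
6–8 (5): add — endpoints in different components.
3–6 (6): add — endpoints in different components.
4–6 (7): add — endpoints in different components.
6–7 (7): add — endpoints in different components.
2–3 (9): skip — 2 and 3 already connected.
3–5 (11): skip — 3 and 5 already connected.
7–8 (13): skip — 7 and 8 already connected.
2–6 (14): skip — 2 and 6 already connected.
1–2 (17): add — endpoints in different components.
MST edges: 2–5, 4–5, 6–8, 3–6, 4–6, 6–7, 1–2; total weight 4+4+5+6+7+7+17 = 50.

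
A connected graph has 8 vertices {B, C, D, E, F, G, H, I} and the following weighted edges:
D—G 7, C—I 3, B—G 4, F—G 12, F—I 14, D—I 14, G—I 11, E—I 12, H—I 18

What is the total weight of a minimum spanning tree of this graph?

67

Grow the tree from D using Prim:
Step 1: cheapest edge leaving the tree is D—G (7); add G.
Step 2: cheapest edge leaving the tree is B—G (4); add B.
Step 3: cheapest edge leaving the tree is G—I (11); add I.
Step 4: cheapest edge leaving the tree is C—I (3); add C.
Step 5: cheapest edge leaving the tree is E—I (12); add E.
Step 6: cheapest edge leaving the tree is F—G (12); add F.
Step 7: cheapest edge leaving the tree is H—I (18); add H.
MST edges: D—G, B—G, G—I, C—I, E—I, F—G, H—I; total weight 7+4+11+3+12+12+18 = 67.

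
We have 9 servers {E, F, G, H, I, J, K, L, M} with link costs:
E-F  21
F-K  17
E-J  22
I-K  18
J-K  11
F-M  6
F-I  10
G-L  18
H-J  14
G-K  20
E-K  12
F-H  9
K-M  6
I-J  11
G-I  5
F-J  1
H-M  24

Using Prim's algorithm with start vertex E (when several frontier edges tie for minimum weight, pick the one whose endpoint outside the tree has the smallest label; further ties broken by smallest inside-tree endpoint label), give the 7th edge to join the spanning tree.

Prim, starting at E.
Step 1: cheapest edge leaving the tree is E-K (12); add K.
Step 2: cheapest edge leaving the tree is K-M (6); add M.
Step 3: cheapest edge leaving the tree is F-M (6); add F.
Step 4: cheapest edge leaving the tree is F-J (1); add J.
Step 5: cheapest edge leaving the tree is F-H (9); add H.
Step 6: cheapest edge leaving the tree is F-I (10); add I.
Step 7: cheapest edge leaving the tree is G-I (5); add G.
Step 8: cheapest edge leaving the tree is G-L (18); add L.
The 7th edge added is G-I.

G-I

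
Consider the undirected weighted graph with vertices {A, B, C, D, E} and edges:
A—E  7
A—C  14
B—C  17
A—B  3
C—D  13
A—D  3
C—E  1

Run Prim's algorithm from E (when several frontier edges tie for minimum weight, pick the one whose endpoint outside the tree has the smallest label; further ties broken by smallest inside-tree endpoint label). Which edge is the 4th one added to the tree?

Prim's algorithm from E:
Step 1: cheapest edge leaving the tree is C—E (1); add C.
Step 2: cheapest edge leaving the tree is A—E (7); add A.
Step 3: cheapest edge leaving the tree is A—B (3); add B.
Step 4: cheapest edge leaving the tree is A—D (3); add D.
The 4th edge added is A—D.

A-D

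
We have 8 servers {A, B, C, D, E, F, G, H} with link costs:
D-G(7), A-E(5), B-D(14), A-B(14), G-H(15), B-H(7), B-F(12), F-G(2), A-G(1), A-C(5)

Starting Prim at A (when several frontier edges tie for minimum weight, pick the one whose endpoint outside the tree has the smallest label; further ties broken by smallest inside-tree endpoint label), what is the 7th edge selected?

B-H

Prim, starting at A.
Step 1: frontier [A-G 1, A-C 5, A-E 5, A-B 14] → take A-G (1); add G.
Step 2: frontier [A-C 5, A-E 5, A-B 14, F-G 2, D-G 7, G-H 15] → take F-G (2); add F.
Step 3: frontier [A-C 5, A-E 5, A-B 14, B-F 12, D-G 7, G-H 15] → take A-C (5); add C.
Step 4: frontier [A-E 5, A-B 14, B-F 12, D-G 7, G-H 15] → take A-E (5); add E.
Step 5: frontier [A-B 14, B-F 12, D-G 7, G-H 15] → take D-G (7); add D.
Step 6: frontier [A-B 14, B-D 14, B-F 12, G-H 15] → take B-F (12); add B.
Step 7: frontier [B-H 7, G-H 15] → take B-H (7); add H.
The 7th edge added is B-H.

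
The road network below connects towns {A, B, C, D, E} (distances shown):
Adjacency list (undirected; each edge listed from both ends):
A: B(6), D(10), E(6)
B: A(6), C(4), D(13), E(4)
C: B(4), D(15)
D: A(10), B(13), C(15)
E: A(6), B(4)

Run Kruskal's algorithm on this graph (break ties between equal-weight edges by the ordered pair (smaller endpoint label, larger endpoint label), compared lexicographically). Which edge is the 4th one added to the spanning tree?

Sort edges by weight, then run Kruskal:
B–C (4): add — endpoints in different components.
B–E (4): add — endpoints in different components.
A–B (6): add — endpoints in different components.
A–E (6): skip — A and E already connected.
A–D (10): add — endpoints in different components.
The 4th edge added is A–D.

A-D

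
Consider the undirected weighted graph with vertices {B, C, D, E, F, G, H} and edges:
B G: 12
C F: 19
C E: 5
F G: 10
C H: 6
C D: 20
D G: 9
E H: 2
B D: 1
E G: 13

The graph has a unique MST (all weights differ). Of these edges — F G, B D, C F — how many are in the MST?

Kruskal's algorithm — process edges by increasing weight (ties by edge label):
B D (1): add. Components now {B,D} {C} {E} {F} {G} {H}
E H (2): add. Components now {B,D} {C} {E,H} {F} {G}
C E (5): add. Components now {B,D} {C,E,H} {F} {G}
C H (6): skip — C and H already connected.
D G (9): add. Components now {B,D,G} {C,E,H} {F}
F G (10): add. Components now {B,D,F,G} {C,E,H}
B G (12): skip — B and G already connected.
E G (13): add. Components now {B,C,D,E,F,G,H}
MST edge set: {B D, E H, C E, D G, F G, E G}.
Of the listed edges, {F G, B D} are in the MST → 2.

2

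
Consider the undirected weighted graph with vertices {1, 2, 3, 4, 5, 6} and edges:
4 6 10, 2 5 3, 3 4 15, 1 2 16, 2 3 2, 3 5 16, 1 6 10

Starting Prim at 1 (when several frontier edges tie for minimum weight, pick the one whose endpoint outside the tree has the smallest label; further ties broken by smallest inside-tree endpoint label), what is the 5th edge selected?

2-5

Prim, starting at 1.
Step 1: frontier [1 6 10, 1 2 16] → take 1 6 (10); add 6.
Step 2: frontier [1 2 16, 4 6 10] → take 4 6 (10); add 4.
Step 3: frontier [1 2 16, 3 4 15] → take 3 4 (15); add 3.
Step 4: frontier [1 2 16, 2 3 2, 3 5 16] → take 2 3 (2); add 2.
Step 5: frontier [2 5 3, 3 5 16] → take 2 5 (3); add 5.
The 5th edge added is 2 5.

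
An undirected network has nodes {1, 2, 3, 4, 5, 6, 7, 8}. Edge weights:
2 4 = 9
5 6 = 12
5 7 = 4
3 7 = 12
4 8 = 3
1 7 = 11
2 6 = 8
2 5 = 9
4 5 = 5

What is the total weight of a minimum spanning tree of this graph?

Kruskal's algorithm — process edges by increasing weight (ties by edge label):
4 8 (3): add — endpoints in different components.
5 7 (4): add — endpoints in different components.
4 5 (5): add — endpoints in different components.
2 6 (8): add — endpoints in different components.
2 4 (9): add — endpoints in different components.
2 5 (9): skip — 2 and 5 already connected.
1 7 (11): add — endpoints in different components.
3 7 (12): add — endpoints in different components.
MST edges: 4 8, 5 7, 4 5, 2 6, 2 4, 1 7, 3 7; total weight 3+4+5+8+9+11+12 = 52.

52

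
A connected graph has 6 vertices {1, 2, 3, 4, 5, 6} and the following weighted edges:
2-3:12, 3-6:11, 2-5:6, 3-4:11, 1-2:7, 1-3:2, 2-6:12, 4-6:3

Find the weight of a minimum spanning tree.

29

Grow the tree from 4 using Prim:
Step 1: frontier [4-6 3, 3-4 11] → take 4-6 (3); add 6.
Step 2: frontier [3-4 11, 3-6 11, 2-6 12] → take 3-4 (11); add 3.
Step 3: frontier [1-3 2, 2-3 12, 2-6 12] → take 1-3 (2); add 1.
Step 4: frontier [1-2 7, 2-3 12, 2-6 12] → take 1-2 (7); add 2.
Step 5: frontier [2-5 6] → take 2-5 (6); add 5.
MST edges: 4-6, 3-4, 1-3, 1-2, 2-5; total weight 3+11+2+7+6 = 29.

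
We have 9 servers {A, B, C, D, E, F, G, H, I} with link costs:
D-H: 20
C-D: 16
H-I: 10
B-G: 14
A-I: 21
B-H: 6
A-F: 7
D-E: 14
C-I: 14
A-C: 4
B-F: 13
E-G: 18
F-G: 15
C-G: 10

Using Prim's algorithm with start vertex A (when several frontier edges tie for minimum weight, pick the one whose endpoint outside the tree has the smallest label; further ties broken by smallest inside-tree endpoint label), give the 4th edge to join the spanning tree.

Prim's algorithm from A:
Step 1: frontier [A-C 4, A-F 7, A-I 21] → take A-C (4); add C.
Step 2: frontier [A-F 7, A-I 21, C-G 10, C-I 14, C-D 16] → take A-F (7); add F.
Step 3: frontier [A-I 21, C-G 10, C-I 14, C-D 16, B-F 13, F-G 15] → take C-G (10); add G.
Step 4: frontier [A-I 21, C-I 14, C-D 16, B-F 13, B-G 14, E-G 18] → take B-F (13); add B.
Step 5: frontier [A-I 21, B-H 6, C-I 14, C-D 16, E-G 18] → take B-H (6); add H.
Step 6: frontier [A-I 21, C-I 14, C-D 16, E-G 18, H-I 10, D-H 20] → take H-I (10); add I.
Step 7: frontier [C-D 16, E-G 18, D-H 20] → take C-D (16); add D.
Step 8: frontier [D-E 14, E-G 18] → take D-E (14); add E.
The 4th edge added is B-F.

B-F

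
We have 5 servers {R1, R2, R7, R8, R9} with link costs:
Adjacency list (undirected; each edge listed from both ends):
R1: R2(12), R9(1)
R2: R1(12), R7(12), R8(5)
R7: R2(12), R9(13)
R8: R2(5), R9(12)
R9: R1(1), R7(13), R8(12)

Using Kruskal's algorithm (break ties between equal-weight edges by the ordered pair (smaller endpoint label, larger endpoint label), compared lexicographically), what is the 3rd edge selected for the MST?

R1-R2

Kruskal's algorithm — process edges by increasing weight (ties by edge label):
R1-R9 (1): add — endpoints in different components.
R2-R8 (5): add — endpoints in different components.
R1-R2 (12): add — endpoints in different components.
R2-R7 (12): add — endpoints in different components.
The 3rd edge added is R1-R2.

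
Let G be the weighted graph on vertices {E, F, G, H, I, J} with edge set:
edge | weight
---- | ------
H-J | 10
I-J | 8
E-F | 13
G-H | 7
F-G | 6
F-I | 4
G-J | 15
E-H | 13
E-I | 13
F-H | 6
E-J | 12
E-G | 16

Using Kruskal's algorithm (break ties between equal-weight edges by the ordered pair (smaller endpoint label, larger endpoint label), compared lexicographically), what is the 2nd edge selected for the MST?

F-G

Kruskal's algorithm — process edges by increasing weight (ties by edge label):
F-I (4): add. Components now {E} {F,I} {G} {H} {J}
F-G (6): add. Components now {E} {F,G,I} {H} {J}
F-H (6): add. Components now {E} {F,G,H,I} {J}
G-H (7): skip — G and H already connected.
I-J (8): add. Components now {E} {F,G,H,I,J}
H-J (10): skip — H and J already connected.
E-J (12): add. Components now {E,F,G,H,I,J}
The 2nd edge added is F-G.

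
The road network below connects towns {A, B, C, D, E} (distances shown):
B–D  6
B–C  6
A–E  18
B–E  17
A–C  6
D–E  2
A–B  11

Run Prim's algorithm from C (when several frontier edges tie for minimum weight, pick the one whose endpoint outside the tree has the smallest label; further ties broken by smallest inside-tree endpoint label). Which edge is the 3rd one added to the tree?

Prim, starting at C.
Step 1: frontier [A–C 6, B–C 6] → take A–C (6); add A.
Step 2: frontier [A–B 11, A–E 18, B–C 6] → take B–C (6); add B.
Step 3: frontier [A–E 18, B–D 6, B–E 17] → take B–D (6); add D.
Step 4: frontier [A–E 18, B–E 17, D–E 2] → take D–E (2); add E.
The 3rd edge added is B–D.

B-D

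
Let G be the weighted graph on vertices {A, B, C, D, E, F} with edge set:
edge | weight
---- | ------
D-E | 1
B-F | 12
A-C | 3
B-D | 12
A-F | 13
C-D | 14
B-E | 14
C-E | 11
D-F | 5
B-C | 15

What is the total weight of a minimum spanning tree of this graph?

Kruskal's algorithm — process edges by increasing weight (ties by edge label):
D-E (1): add. Components now {A} {B} {C} {D,E} {F}
A-C (3): add. Components now {A,C} {B} {D,E} {F}
D-F (5): add. Components now {A,C} {B} {D,E,F}
C-E (11): add. Components now {A,C,D,E,F} {B}
B-D (12): add. Components now {A,B,C,D,E,F}
MST edges: D-E, A-C, D-F, C-E, B-D; total weight 1+3+5+11+12 = 32.

32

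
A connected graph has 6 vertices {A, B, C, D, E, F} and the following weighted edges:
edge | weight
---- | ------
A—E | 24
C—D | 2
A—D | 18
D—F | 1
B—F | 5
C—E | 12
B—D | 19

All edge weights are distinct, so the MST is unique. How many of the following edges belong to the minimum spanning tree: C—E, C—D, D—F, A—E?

Kruskal's algorithm — process edges by increasing weight (ties by edge label):
D—F (1): add. Components now {A} {B} {C} {D,F} {E}
C—D (2): add. Components now {A} {B} {C,D,F} {E}
B—F (5): add. Components now {A} {B,C,D,F} {E}
C—E (12): add. Components now {A} {B,C,D,E,F}
A—D (18): add. Components now {A,B,C,D,E,F}
MST edge set: {D—F, C—D, B—F, C—E, A—D}.
Of the listed edges, {C—E, C—D, D—F} are in the MST → 3.

3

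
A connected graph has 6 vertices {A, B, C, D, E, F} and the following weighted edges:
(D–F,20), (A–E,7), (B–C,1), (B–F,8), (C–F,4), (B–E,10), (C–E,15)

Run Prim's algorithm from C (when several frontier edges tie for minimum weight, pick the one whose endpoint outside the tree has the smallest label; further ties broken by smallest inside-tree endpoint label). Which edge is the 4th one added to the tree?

A-E

Prim, starting at C.
Step 1: cheapest edge leaving the tree is B–C (1); add B.
Step 2: cheapest edge leaving the tree is C–F (4); add F.
Step 3: cheapest edge leaving the tree is B–E (10); add E.
Step 4: cheapest edge leaving the tree is A–E (7); add A.
Step 5: cheapest edge leaving the tree is D–F (20); add D.
The 4th edge added is A–E.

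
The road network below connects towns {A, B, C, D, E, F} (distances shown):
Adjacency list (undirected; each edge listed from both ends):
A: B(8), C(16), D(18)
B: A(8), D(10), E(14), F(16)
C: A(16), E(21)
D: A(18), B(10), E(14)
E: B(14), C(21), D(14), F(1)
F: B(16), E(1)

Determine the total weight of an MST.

Kruskal's algorithm — process edges by increasing weight (ties by edge label):
E–F (1): add — endpoints in different components.
A–B (8): add — endpoints in different components.
B–D (10): add — endpoints in different components.
B–E (14): add — endpoints in different components.
D–E (14): skip — D and E already connected.
A–C (16): add — endpoints in different components.
MST edges: E–F, A–B, B–D, B–E, A–C; total weight 1+8+10+14+16 = 49.

49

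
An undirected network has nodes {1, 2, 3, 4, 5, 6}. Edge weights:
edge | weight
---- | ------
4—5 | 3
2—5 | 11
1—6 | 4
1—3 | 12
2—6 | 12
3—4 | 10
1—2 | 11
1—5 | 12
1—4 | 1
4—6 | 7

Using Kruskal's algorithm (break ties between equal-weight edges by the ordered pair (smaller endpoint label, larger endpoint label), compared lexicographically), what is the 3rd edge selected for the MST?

Kruskal's algorithm — process edges by increasing weight (ties by edge label):
1—4 (1): add. Components now {1,4} {2} {3} {5} {6}
4—5 (3): add. Components now {1,4,5} {2} {3} {6}
1—6 (4): add. Components now {1,4,5,6} {2} {3}
4—6 (7): skip — 4 and 6 already connected.
3—4 (10): add. Components now {1,3,4,5,6} {2}
1—2 (11): add. Components now {1,2,3,4,5,6}
The 3rd edge added is 1—6.

1-6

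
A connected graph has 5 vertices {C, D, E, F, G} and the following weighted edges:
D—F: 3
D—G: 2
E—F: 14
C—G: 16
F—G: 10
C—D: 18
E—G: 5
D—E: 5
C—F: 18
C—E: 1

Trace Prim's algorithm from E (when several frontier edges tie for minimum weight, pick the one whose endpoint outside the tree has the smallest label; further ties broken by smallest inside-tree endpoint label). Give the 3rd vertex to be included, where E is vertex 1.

D

Grow the tree from E using Prim:
Step 1: frontier [C—E 1, D—E 5, E—G 5, E—F 14] → take C—E (1); add C.
Step 2: frontier [C—G 16, C—D 18, C—F 18, D—E 5, E—G 5, E—F 14] → take D—E (5); add D.
Step 3: frontier [C—G 16, C—F 18, D—G 2, D—F 3, E—G 5, E—F 14] → take D—G (2); add G.
Step 4: frontier [C—F 18, D—F 3, E—F 14, F—G 10] → take D—F (3); add F.
Vertex order: E, C, D, G, F. The 3rd vertex is D.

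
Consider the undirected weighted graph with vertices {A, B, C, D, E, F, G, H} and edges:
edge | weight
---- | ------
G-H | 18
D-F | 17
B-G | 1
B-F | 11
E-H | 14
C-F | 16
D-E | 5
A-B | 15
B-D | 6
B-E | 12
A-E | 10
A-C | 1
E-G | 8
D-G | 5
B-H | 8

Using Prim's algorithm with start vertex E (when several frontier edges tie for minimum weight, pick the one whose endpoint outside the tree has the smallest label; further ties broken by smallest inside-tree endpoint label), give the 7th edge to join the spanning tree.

B-F

Prim, starting at E.
Step 1: cheapest edge leaving the tree is D-E (5); add D.
Step 2: cheapest edge leaving the tree is D-G (5); add G.
Step 3: cheapest edge leaving the tree is B-G (1); add B.
Step 4: cheapest edge leaving the tree is B-H (8); add H.
Step 5: cheapest edge leaving the tree is A-E (10); add A.
Step 6: cheapest edge leaving the tree is A-C (1); add C.
Step 7: cheapest edge leaving the tree is B-F (11); add F.
The 7th edge added is B-F.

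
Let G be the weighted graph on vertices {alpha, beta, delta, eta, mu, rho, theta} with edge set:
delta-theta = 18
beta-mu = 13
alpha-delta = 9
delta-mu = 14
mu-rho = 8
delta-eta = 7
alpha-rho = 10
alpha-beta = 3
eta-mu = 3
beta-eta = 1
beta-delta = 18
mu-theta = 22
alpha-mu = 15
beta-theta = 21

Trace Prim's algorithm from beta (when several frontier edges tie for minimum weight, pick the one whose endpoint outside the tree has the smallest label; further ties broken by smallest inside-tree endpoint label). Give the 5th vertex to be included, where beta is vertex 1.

Prim, starting at beta.
Step 1: frontier [beta-eta 1, alpha-beta 3, beta-mu 13, beta-delta 18, beta-theta 21] → take beta-eta (1); add eta.
Step 2: frontier [alpha-beta 3, beta-mu 13, beta-delta 18, beta-theta 21, eta-mu 3, delta-eta 7] → take alpha-beta (3); add alpha.
Step 3: frontier [alpha-delta 9, alpha-rho 10, alpha-mu 15, beta-mu 13, beta-delta 18, beta-theta 21, eta-mu 3, delta-eta 7] → take eta-mu (3); add mu.
Step 4: frontier [alpha-delta 9, alpha-rho 10, beta-delta 18, beta-theta 21, delta-eta 7, mu-rho 8, delta-mu 14, mu-theta 22] → take delta-eta (7); add delta.
Step 5: frontier [alpha-rho 10, beta-theta 21, delta-theta 18, mu-rho 8, mu-theta 22] → take mu-rho (8); add rho.
Step 6: frontier [beta-theta 21, delta-theta 18, mu-theta 22] → take delta-theta (18); add theta.
Vertex order: beta, eta, alpha, mu, delta, rho, theta. The 5th vertex is delta.

delta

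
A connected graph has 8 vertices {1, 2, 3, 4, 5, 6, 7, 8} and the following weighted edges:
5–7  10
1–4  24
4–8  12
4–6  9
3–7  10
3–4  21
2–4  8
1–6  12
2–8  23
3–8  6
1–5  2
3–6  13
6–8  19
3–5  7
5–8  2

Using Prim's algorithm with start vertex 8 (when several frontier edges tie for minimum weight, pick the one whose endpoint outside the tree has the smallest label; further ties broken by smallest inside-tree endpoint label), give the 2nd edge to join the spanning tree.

1-5

Prim, starting at 8.
Step 1: cheapest edge leaving the tree is 5–8 (2); add 5.
Step 2: cheapest edge leaving the tree is 1–5 (2); add 1.
Step 3: cheapest edge leaving the tree is 3–8 (6); add 3.
Step 4: cheapest edge leaving the tree is 3–7 (10); add 7.
Step 5: cheapest edge leaving the tree is 4–8 (12); add 4.
Step 6: cheapest edge leaving the tree is 2–4 (8); add 2.
Step 7: cheapest edge leaving the tree is 4–6 (9); add 6.
The 2nd edge added is 1–5.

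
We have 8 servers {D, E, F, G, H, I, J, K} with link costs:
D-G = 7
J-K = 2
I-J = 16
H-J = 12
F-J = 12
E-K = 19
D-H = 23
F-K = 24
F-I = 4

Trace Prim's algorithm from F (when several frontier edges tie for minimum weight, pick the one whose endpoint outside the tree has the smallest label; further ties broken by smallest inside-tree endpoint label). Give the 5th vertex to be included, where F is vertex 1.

Grow the tree from F using Prim:
Step 1: cheapest edge leaving the tree is F-I (4); add I.
Step 2: cheapest edge leaving the tree is F-J (12); add J.
Step 3: cheapest edge leaving the tree is J-K (2); add K.
Step 4: cheapest edge leaving the tree is H-J (12); add H.
Step 5: cheapest edge leaving the tree is E-K (19); add E.
Step 6: cheapest edge leaving the tree is D-H (23); add D.
Step 7: cheapest edge leaving the tree is D-G (7); add G.
Vertex order: F, I, J, K, H, E, D, G. The 5th vertex is H.

H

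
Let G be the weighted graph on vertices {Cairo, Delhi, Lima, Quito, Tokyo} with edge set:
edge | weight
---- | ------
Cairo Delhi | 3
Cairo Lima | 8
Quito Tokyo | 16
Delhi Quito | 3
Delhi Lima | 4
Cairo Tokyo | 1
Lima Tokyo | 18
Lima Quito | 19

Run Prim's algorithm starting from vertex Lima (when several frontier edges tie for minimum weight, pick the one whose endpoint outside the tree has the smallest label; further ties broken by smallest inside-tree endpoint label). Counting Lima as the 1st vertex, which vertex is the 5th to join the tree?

Quito

Prim, starting at Lima.
Step 1: cheapest edge leaving the tree is Delhi Lima (4); add Delhi.
Step 2: cheapest edge leaving the tree is Cairo Delhi (3); add Cairo.
Step 3: cheapest edge leaving the tree is Cairo Tokyo (1); add Tokyo.
Step 4: cheapest edge leaving the tree is Delhi Quito (3); add Quito.
Vertex order: Lima, Delhi, Cairo, Tokyo, Quito. The 5th vertex is Quito.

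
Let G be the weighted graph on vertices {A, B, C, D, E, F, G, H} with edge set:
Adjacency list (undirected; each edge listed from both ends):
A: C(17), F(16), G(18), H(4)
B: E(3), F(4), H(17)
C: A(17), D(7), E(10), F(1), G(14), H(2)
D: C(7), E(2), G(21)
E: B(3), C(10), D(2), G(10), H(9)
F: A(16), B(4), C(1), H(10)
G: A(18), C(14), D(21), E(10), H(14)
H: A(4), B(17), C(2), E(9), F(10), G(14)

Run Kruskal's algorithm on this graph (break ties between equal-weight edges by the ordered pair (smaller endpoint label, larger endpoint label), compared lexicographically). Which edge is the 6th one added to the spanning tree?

B-F

Kruskal's algorithm — process edges by increasing weight (ties by edge label):
C–F (1): add — endpoints in different components.
C–H (2): add — endpoints in different components.
D–E (2): add — endpoints in different components.
B–E (3): add — endpoints in different components.
A–H (4): add — endpoints in different components.
B–F (4): add — endpoints in different components.
C–D (7): skip — C and D already connected.
E–H (9): skip — E and H already connected.
C–E (10): skip — C and E already connected.
E–G (10): add — endpoints in different components.
The 6th edge added is B–F.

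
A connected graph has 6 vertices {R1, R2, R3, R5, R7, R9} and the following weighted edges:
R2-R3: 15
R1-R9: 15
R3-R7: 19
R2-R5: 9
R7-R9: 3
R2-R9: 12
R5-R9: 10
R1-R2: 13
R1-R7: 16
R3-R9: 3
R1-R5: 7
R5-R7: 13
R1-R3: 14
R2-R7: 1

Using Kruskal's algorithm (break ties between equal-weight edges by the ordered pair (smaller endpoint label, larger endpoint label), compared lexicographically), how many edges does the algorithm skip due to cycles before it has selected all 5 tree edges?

Kruskal: consider edges lightest-first.
R2-R7 (1): add — endpoints in different components.
R3-R9 (3): add — endpoints in different components.
R7-R9 (3): add — endpoints in different components.
R1-R5 (7): add — endpoints in different components.
R2-R5 (9): add — endpoints in different components.
Edges rejected before the tree was complete: 0.

0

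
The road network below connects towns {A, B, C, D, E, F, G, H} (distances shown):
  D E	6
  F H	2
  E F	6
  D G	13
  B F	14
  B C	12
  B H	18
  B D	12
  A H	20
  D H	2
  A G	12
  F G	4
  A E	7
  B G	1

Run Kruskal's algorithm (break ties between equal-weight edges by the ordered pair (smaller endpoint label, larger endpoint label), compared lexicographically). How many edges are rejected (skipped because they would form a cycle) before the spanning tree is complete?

2

Kruskal's algorithm — process edges by increasing weight (ties by edge label):
B G (1): add — endpoints in different components.
D H (2): add — endpoints in different components.
F H (2): add — endpoints in different components.
F G (4): add — endpoints in different components.
D E (6): add — endpoints in different components.
E F (6): skip — E and F already connected.
A E (7): add — endpoints in different components.
A G (12): skip — A and G already connected.
B C (12): add — endpoints in different components.
Edges rejected before the tree was complete: 2.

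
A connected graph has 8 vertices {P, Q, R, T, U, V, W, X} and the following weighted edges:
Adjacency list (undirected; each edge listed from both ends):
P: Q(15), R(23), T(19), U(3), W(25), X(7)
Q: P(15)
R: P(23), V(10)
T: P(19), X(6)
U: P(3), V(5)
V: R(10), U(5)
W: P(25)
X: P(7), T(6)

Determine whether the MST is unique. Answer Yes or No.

Yes

Sort edges by weight, then run Kruskal:
P–U (3): add — endpoints in different components.
U–V (5): add — endpoints in different components.
T–X (6): add — endpoints in different components.
P–X (7): add — endpoints in different components.
R–V (10): add — endpoints in different components.
P–Q (15): add — endpoints in different components.
P–T (19): skip — P and T already connected.
P–R (23): skip — R and P already connected.
P–W (25): add — endpoints in different components.
Every non-tree edge has weight strictly greater than the heaviest edge on the tree path between its endpoints, so the MST is unique.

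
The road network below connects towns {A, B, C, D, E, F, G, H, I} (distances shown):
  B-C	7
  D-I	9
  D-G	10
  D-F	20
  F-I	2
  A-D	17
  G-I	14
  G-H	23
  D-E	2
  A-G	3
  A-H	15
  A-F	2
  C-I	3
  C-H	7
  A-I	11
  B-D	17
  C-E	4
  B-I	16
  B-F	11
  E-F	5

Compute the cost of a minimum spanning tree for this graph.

Prim, starting at H.
Step 1: cheapest edge leaving the tree is C-H (7); add C.
Step 2: cheapest edge leaving the tree is C-I (3); add I.
Step 3: cheapest edge leaving the tree is F-I (2); add F.
Step 4: cheapest edge leaving the tree is A-F (2); add A.
Step 5: cheapest edge leaving the tree is A-G (3); add G.
Step 6: cheapest edge leaving the tree is C-E (4); add E.
Step 7: cheapest edge leaving the tree is D-E (2); add D.
Step 8: cheapest edge leaving the tree is B-C (7); add B.
MST edges: C-H, C-I, F-I, A-F, A-G, C-E, D-E, B-C; total weight 7+3+2+2+3+4+2+7 = 30.

30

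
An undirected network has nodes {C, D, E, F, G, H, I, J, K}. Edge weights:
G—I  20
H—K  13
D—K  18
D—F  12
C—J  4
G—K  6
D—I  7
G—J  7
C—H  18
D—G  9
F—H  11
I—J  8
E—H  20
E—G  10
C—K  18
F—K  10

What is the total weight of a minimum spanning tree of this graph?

Kruskal: consider edges lightest-first.
C—J (4): add — endpoints in different components.
G—K (6): add — endpoints in different components.
D—I (7): add — endpoints in different components.
G—J (7): add — endpoints in different components.
I—J (8): add — endpoints in different components.
D—G (9): skip — D and G already connected.
E—G (10): add — endpoints in different components.
F—K (10): add — endpoints in different components.
F—H (11): add — endpoints in different components.
MST edges: C—J, G—K, D—I, G—J, I—J, E—G, F—K, F—H; total weight 4+6+7+7+8+10+10+11 = 63.

63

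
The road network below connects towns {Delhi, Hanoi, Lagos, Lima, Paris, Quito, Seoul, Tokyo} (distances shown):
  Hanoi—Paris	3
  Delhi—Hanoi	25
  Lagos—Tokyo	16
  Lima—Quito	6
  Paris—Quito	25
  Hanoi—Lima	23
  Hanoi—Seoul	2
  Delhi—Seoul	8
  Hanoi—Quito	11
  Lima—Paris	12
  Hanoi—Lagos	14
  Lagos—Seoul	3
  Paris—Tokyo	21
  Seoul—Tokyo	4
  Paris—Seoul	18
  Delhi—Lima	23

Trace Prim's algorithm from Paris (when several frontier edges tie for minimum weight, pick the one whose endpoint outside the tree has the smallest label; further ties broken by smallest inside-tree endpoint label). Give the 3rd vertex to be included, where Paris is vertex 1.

Seoul

Prim, starting at Paris.
Step 1: cheapest edge leaving the tree is Hanoi—Paris (3); add Hanoi.
Step 2: cheapest edge leaving the tree is Hanoi—Seoul (2); add Seoul.
Step 3: cheapest edge leaving the tree is Lagos—Seoul (3); add Lagos.
Step 4: cheapest edge leaving the tree is Seoul—Tokyo (4); add Tokyo.
Step 5: cheapest edge leaving the tree is Delhi—Seoul (8); add Delhi.
Step 6: cheapest edge leaving the tree is Hanoi—Quito (11); add Quito.
Step 7: cheapest edge leaving the tree is Lima—Quito (6); add Lima.
Vertex order: Paris, Hanoi, Seoul, Lagos, Tokyo, Delhi, Quito, Lima. The 3rd vertex is Seoul.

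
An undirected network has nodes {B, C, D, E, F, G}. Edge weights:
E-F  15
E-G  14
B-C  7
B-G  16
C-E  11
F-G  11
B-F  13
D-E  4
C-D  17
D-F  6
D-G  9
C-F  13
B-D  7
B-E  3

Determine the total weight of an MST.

29

Prim's algorithm from C:
Step 1: frontier [B-C 7, C-E 11, C-F 13, C-D 17] → take B-C (7); add B.
Step 2: frontier [B-E 3, B-D 7, B-F 13, B-G 16, C-E 11, C-F 13, C-D 17] → take B-E (3); add E.
Step 3: frontier [B-D 7, B-F 13, B-G 16, C-F 13, C-D 17, D-E 4, E-G 14, E-F 15] → take D-E (4); add D.
Step 4: frontier [B-F 13, B-G 16, C-F 13, D-F 6, D-G 9, E-G 14, E-F 15] → take D-F (6); add F.
Step 5: frontier [B-G 16, D-G 9, E-G 14, F-G 11] → take D-G (9); add G.
MST edges: B-C, B-E, D-E, D-F, D-G; total weight 7+3+4+6+9 = 29.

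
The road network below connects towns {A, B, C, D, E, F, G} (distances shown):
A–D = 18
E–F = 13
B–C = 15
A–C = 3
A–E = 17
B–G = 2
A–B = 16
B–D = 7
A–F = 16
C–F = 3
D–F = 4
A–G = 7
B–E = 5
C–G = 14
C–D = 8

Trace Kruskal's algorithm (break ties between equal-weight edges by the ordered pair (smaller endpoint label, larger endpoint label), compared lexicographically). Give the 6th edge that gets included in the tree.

Sort edges by weight, then run Kruskal:
B–G (2): add — endpoints in different components.
A–C (3): add — endpoints in different components.
C–F (3): add — endpoints in different components.
D–F (4): add — endpoints in different components.
B–E (5): add — endpoints in different components.
A–G (7): add — endpoints in different components.
The 6th edge added is A–G.

A-G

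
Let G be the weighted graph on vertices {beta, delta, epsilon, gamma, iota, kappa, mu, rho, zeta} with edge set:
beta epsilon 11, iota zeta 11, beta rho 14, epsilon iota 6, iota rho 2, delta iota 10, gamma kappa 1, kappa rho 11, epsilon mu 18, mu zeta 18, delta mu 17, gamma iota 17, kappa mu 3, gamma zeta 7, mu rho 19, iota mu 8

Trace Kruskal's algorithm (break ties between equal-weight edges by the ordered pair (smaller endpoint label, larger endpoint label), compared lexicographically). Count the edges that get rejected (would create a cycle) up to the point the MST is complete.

0

Sort edges by weight, then run Kruskal:
gamma kappa (1): add — endpoints in different components.
iota rho (2): add — endpoints in different components.
kappa mu (3): add — endpoints in different components.
epsilon iota (6): add — endpoints in different components.
gamma zeta (7): add — endpoints in different components.
iota mu (8): add — endpoints in different components.
delta iota (10): add — endpoints in different components.
beta epsilon (11): add — endpoints in different components.
Edges rejected before the tree was complete: 0.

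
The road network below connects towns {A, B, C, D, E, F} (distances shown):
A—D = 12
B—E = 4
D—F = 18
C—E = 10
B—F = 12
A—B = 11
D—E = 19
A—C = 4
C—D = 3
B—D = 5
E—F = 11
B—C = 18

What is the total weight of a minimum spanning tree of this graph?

27

Sort edges by weight, then run Kruskal:
C—D (3): add. Components now {A} {B} {C,D} {E} {F}
A—C (4): add. Components now {A,C,D} {B} {E} {F}
B—E (4): add. Components now {A,C,D} {B,E} {F}
B—D (5): add. Components now {A,B,C,D,E} {F}
C—E (10): skip — C and E already connected.
A—B (11): skip — A and B already connected.
E—F (11): add. Components now {A,B,C,D,E,F}
MST edges: C—D, A—C, B—E, B—D, E—F; total weight 3+4+4+5+11 = 27.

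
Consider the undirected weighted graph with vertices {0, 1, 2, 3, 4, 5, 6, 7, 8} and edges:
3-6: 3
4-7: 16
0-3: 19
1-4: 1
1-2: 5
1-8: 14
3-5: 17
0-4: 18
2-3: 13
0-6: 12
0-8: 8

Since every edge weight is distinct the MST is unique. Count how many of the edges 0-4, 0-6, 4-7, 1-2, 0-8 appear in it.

Sort edges by weight, then run Kruskal:
1-4 (1): add — endpoints in different components.
3-6 (3): add — endpoints in different components.
1-2 (5): add — endpoints in different components.
0-8 (8): add — endpoints in different components.
0-6 (12): add — endpoints in different components.
2-3 (13): add — endpoints in different components.
1-8 (14): skip — 1 and 8 already connected.
4-7 (16): add — endpoints in different components.
3-5 (17): add — endpoints in different components.
MST edge set: {1-4, 3-6, 1-2, 0-8, 0-6, 2-3, 4-7, 3-5}.
Of the listed edges, {0-6, 4-7, 1-2, 0-8} are in the MST → 4.

4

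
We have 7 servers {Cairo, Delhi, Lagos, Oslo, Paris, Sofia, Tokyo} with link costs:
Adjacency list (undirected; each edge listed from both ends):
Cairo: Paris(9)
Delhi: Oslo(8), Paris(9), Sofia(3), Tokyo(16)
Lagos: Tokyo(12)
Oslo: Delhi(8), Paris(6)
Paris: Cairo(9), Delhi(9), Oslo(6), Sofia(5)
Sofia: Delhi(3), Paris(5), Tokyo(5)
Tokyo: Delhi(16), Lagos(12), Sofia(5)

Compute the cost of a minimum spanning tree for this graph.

40

Prim, starting at Cairo.
Step 1: frontier [Cairo Paris 9] → take Cairo Paris (9); add Paris.
Step 2: frontier [Paris Sofia 5, Oslo Paris 6, Delhi Paris 9] → take Paris Sofia (5); add Sofia.
Step 3: frontier [Oslo Paris 6, Delhi Paris 9, Delhi Sofia 3, Sofia Tokyo 5] → take Delhi Sofia (3); add Delhi.
Step 4: frontier [Delhi Oslo 8, Delhi Tokyo 16, Oslo Paris 6, Sofia Tokyo 5] → take Sofia Tokyo (5); add Tokyo.
Step 5: frontier [Delhi Oslo 8, Oslo Paris 6, Lagos Tokyo 12] → take Oslo Paris (6); add Oslo.
Step 6: frontier [Lagos Tokyo 12] → take Lagos Tokyo (12); add Lagos.
MST edges: Cairo Paris, Paris Sofia, Delhi Sofia, Sofia Tokyo, Oslo Paris, Lagos Tokyo; total weight 9+5+3+5+6+12 = 40.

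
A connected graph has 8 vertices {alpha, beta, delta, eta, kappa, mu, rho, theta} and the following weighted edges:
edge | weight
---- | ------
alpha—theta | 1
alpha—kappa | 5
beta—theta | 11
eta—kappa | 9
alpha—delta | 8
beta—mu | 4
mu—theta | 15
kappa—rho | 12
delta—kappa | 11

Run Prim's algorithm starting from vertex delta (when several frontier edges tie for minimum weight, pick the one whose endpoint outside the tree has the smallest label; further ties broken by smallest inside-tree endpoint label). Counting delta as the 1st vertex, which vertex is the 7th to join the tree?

Prim's algorithm from delta:
Step 1: cheapest edge leaving the tree is alpha—delta (8); add alpha.
Step 2: cheapest edge leaving the tree is alpha—theta (1); add theta.
Step 3: cheapest edge leaving the tree is alpha—kappa (5); add kappa.
Step 4: cheapest edge leaving the tree is eta—kappa (9); add eta.
Step 5: cheapest edge leaving the tree is beta—theta (11); add beta.
Step 6: cheapest edge leaving the tree is beta—mu (4); add mu.
Step 7: cheapest edge leaving the tree is kappa—rho (12); add rho.
Vertex order: delta, alpha, theta, kappa, eta, beta, mu, rho. The 7th vertex is mu.

mu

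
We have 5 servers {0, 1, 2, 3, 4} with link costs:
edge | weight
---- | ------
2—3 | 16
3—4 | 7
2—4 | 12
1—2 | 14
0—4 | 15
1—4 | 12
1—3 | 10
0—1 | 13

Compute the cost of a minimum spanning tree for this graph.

Prim's algorithm from 4:
Step 1: cheapest edge leaving the tree is 3—4 (7); add 3.
Step 2: cheapest edge leaving the tree is 1—3 (10); add 1.
Step 3: cheapest edge leaving the tree is 2—4 (12); add 2.
Step 4: cheapest edge leaving the tree is 0—1 (13); add 0.
MST edges: 3—4, 1—3, 2—4, 0—1; total weight 7+10+12+13 = 42.

42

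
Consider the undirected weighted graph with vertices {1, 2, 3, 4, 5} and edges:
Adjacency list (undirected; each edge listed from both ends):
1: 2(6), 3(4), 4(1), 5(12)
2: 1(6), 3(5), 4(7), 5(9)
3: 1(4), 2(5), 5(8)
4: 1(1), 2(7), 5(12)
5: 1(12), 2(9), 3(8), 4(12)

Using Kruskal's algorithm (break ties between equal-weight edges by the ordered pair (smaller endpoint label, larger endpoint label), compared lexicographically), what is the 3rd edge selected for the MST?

2-3

Sort edges by weight, then run Kruskal:
1-4 (1): add. Components now {1,4} {2} {3} {5}
1-3 (4): add. Components now {1,3,4} {2} {5}
2-3 (5): add. Components now {1,2,3,4} {5}
1-2 (6): skip — 1 and 2 already connected.
2-4 (7): skip — 2 and 4 already connected.
3-5 (8): add. Components now {1,2,3,4,5}
The 3rd edge added is 2-3.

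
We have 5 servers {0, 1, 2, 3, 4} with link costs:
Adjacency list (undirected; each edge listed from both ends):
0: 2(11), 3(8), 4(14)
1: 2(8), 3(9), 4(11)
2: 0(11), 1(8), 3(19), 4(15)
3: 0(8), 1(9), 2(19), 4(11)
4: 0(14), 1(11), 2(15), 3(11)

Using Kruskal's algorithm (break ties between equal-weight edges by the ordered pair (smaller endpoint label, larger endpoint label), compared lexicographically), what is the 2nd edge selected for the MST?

Sort edges by weight, then run Kruskal:
0 3 (8): add. Components now {0,3} {1} {2} {4}
1 2 (8): add. Components now {0,3} {1,2} {4}
1 3 (9): add. Components now {0,1,2,3} {4}
0 2 (11): skip — 0 and 2 already connected.
1 4 (11): add. Components now {0,1,2,3,4}
The 2nd edge added is 1 2.

1-2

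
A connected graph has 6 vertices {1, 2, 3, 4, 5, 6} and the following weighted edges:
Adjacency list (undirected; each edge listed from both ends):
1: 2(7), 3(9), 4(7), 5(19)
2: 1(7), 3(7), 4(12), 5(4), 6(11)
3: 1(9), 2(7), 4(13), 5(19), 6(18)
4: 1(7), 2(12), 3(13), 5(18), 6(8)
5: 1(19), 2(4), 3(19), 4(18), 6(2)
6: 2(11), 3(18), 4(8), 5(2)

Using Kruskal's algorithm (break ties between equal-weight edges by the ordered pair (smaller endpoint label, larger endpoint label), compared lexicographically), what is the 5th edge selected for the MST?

Sort edges by weight, then run Kruskal:
5–6 (2): add — endpoints in different components.
2–5 (4): add — endpoints in different components.
1–2 (7): add — endpoints in different components.
1–4 (7): add — endpoints in different components.
2–3 (7): add — endpoints in different components.
The 5th edge added is 2–3.

2-3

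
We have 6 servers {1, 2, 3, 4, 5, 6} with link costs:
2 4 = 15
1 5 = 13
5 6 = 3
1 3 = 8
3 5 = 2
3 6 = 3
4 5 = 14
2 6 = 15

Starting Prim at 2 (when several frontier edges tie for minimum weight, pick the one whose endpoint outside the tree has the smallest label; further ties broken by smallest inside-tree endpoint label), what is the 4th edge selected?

3-6

Prim, starting at 2.
Step 1: frontier [2 4 15, 2 6 15] → take 2 4 (15); add 4.
Step 2: frontier [2 6 15, 4 5 14] → take 4 5 (14); add 5.
Step 3: frontier [2 6 15, 3 5 2, 5 6 3, 1 5 13] → take 3 5 (2); add 3.
Step 4: frontier [2 6 15, 3 6 3, 1 3 8, 5 6 3, 1 5 13] → take 3 6 (3); add 6.
Step 5: frontier [1 3 8, 1 5 13] → take 1 3 (8); add 1.
The 4th edge added is 3 6.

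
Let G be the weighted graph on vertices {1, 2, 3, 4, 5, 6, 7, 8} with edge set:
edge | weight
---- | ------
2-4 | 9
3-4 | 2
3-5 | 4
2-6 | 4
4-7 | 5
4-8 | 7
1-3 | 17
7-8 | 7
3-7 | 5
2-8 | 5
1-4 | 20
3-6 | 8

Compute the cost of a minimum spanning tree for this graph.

Prim, starting at 2.
Step 1: cheapest edge leaving the tree is 2-6 (4); add 6.
Step 2: cheapest edge leaving the tree is 2-8 (5); add 8.
Step 3: cheapest edge leaving the tree is 4-8 (7); add 4.
Step 4: cheapest edge leaving the tree is 3-4 (2); add 3.
Step 5: cheapest edge leaving the tree is 3-5 (4); add 5.
Step 6: cheapest edge leaving the tree is 3-7 (5); add 7.
Step 7: cheapest edge leaving the tree is 1-3 (17); add 1.
MST edges: 2-6, 2-8, 4-8, 3-4, 3-5, 3-7, 1-3; total weight 4+5+7+2+4+5+17 = 44.

44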